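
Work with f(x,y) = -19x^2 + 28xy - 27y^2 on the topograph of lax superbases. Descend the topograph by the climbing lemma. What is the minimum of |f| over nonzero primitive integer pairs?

translate: b→10 (≡-28 mod 38), so (19,-28,27)→(19,10,18)
flip: (19,10,18)→(18,-10,19)
reduced (well bottom): (18,-10,19) with a≤c, −a<b≤a
well minimum |f| = |-18| = 18 (negative-definite)

18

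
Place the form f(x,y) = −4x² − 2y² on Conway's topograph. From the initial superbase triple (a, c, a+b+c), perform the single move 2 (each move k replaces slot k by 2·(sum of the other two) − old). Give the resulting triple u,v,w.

start (-4,-2,-6) = (f(1,0),f(0,1),f(1,1))
replace slot 2: 2·((-4)+(-6)) − (-2) = -18 → (-4,-18,-6)

-4,-18,-6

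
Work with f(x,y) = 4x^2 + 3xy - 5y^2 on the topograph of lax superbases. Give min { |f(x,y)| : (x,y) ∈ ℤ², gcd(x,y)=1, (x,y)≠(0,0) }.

river: ρ → (-5,7,2)
river: ρ → (2,9,-1)
river: ρ → (-1,9,2)
river: ρ → (2,7,-5)
river: ρ → (-5,3,4)
river: ρ → (4,5,-4)
river: ρ → (-4,3,5)
river: ρ → (5,7,-2)
river: ρ → (-2,9,1)
river: ρ → (1,9,-2)
river: ρ → (-2,7,5)
river: ρ → (5,3,-4)
river: ρ → (-4,5,4)
river: ρ → (4,3,-5)
closes: descent 0, river 14
min |a| on river = 1

1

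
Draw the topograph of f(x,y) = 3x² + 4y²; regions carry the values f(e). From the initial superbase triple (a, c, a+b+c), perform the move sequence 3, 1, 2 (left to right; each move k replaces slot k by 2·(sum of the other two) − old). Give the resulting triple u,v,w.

start (3,4,7) = (f(1,0),f(0,1),f(1,1))
replace slot 3: 2·(3+4) − 7 = 7 → (3,4,7)
replace slot 1: 2·(4+7) − 3 = 19 → (19,4,7)
replace slot 2: 2·(19+7) − 4 = 48 → (19,48,7)

19,48,7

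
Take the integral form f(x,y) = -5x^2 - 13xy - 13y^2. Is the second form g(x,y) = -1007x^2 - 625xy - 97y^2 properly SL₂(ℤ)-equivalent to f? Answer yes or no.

D₁ = -91, D₂ = -91
f is negative-definite; reduce −f:
−f: translate: b→3 (≡13 mod 10), so (5,13,13)→(5,3,5)
−f: reduced (well bottom): (5,3,5) with a≤c, −a<b≤a
flip sign back: reduced form of f is (-5,-3,-5)
g is negative-definite; reduce −g:
−g: flip: (1007,625,97)→(97,-625,1007)
−g: translate: b→-43 (≡-625 mod 194), so (97,-625,1007)→(97,-43,5)
−g: flip: (97,-43,5)→(5,43,97)
−g: translate: b→3 (≡43 mod 10), so (5,43,97)→(5,3,5)
−g: reduced (well bottom): (5,3,5) with a≤c, −a<b≤a
flip sign back: reduced form of g is (-5,-3,-5)
reduced forms (-5, -3, -5) vs (-5, -3, -5) ⇒ equivalent

yes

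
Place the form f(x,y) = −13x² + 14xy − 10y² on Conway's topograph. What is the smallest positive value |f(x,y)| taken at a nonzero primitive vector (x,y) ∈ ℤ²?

translate: b→12 (≡-14 mod 26), so (13,-14,10)→(13,12,9)
flip: (13,12,9)→(9,-12,13)
translate: b→6 (≡-12 mod 18), so (9,-12,13)→(9,6,10)
reduced (well bottom): (9,6,10) with a≤c, −a<b≤a
well minimum |f| = |-9| = 9 (negative-definite)

9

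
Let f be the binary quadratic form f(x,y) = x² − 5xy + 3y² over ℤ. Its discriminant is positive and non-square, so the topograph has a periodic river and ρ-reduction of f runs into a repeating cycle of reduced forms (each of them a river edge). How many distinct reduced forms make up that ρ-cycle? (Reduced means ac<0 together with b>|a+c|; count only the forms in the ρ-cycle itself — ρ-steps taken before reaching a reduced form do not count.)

D = 13, ⌊√D⌋ = 3
descent: ρ → (3,-1,-1)
descent: ρ → (-1,3,1)  [lands on river]
river: ρ → (1,3,-1)
ρ-cycle length = 2 (tail of 2 descent steps not counted)

2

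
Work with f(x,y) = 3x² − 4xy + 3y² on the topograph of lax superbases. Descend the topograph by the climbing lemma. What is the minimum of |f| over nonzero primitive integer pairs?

translate: b→2 (≡-4 mod 6), so (3,-4,3)→(3,2,2)
flip: (3,2,2)→(2,-2,3)
translate: b→2 (≡-2 mod 4), so (2,-2,3)→(2,2,3)
reduced (well bottom): (2,2,3) with a≤c, −a<b≤a
well minimum = a = 2

2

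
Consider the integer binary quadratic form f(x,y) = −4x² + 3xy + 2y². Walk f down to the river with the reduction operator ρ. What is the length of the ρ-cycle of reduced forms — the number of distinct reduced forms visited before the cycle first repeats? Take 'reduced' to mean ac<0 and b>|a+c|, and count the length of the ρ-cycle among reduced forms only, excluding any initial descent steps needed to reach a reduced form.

D = 41, ⌊√D⌋ = 6
river: ρ → (2,5,-2)
river: ρ → (-2,3,4)
river: ρ → (4,5,-1)
river: ρ → (-1,5,4)
river: ρ → (4,3,-2)
river: ρ → (-2,5,2)
river: ρ → (2,3,-4)
river: ρ → (-4,5,1)
river: ρ → (1,5,-4)
river: ρ → (-4,3,2)
ρ-cycle length = 10 (tail of 0 descent steps not counted)

10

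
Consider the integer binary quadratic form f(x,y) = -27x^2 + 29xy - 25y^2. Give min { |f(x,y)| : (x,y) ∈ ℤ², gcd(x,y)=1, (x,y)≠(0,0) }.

translate: b→25 (≡-29 mod 54), so (27,-29,25)→(27,25,23)
flip: (27,25,23)→(23,-25,27)
translate: b→21 (≡-25 mod 46), so (23,-25,27)→(23,21,25)
reduced (well bottom): (23,21,25) with a≤c, −a<b≤a
well minimum |f| = |-23| = 23 (negative-definite)

23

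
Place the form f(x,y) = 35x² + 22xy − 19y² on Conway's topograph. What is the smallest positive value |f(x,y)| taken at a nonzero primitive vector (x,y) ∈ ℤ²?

river: ρ → (-19,54,3)
river: ρ → (3,54,-19)
river: ρ → (-19,22,35)
river: ρ → (35,48,-6)
river: ρ → (-6,48,35)
river: ρ → (35,22,-19)
closes: descent 0, river 6
min |a| on river = 3

3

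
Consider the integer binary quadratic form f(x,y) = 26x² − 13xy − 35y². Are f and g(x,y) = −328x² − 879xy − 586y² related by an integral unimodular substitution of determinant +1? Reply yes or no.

D₁ = 3809, D₂ = 3809
river cycle of f (length 66): (-35, 13, 26), (26, 39, -22), (-22, 49, 16), (16, 47, -25), (-25, 53, 10), (10, 47, -40), (-40, 33, 17), (17, 35, -38), (-38, 41, 14), (14, 43, -35), … (56 more)
river cycle of g (length 66): (-35, 13, 26), (26, 39, -22), (-22, 49, 16), (16, 47, -25), (-25, 53, 10), (10, 47, -40), (-40, 33, 17), (17, 35, -38), (-38, 41, 14), (14, 43, -35), … (56 more)
cycles coincide ⇒ equivalent

yes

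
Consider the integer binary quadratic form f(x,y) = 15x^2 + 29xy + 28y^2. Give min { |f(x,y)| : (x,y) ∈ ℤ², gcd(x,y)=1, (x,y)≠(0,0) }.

translate: b→-1 (≡29 mod 30), so (15,29,28)→(15,-1,14)
flip: (15,-1,14)→(14,1,15)
reduced (well bottom): (14,1,15) with a≤c, −a<b≤a
well minimum = a = 14

14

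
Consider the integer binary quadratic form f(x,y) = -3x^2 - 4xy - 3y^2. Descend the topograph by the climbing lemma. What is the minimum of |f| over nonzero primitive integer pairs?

translate: b→-2 (≡4 mod 6), so (3,4,3)→(3,-2,2)
flip: (3,-2,2)→(2,2,3)
reduced (well bottom): (2,2,3) with a≤c, −a<b≤a
well minimum |f| = |-2| = 2 (negative-definite)

2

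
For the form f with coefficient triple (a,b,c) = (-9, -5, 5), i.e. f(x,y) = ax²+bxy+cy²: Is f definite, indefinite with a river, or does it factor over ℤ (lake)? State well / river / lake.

D = b²−4ac = (-5)² − 4·(-9)·5 = 205
D > 0 non-square ⇒ indefinite ⇒ periodic river

river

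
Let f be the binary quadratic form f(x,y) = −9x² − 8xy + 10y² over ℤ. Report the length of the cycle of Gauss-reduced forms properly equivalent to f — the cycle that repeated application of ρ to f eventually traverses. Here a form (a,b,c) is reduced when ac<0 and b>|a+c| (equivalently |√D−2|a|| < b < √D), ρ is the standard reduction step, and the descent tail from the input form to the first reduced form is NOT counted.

D = 424, ⌊√D⌋ = 20
descent: ρ → (10,8,-9)  [lands on river]
river: ρ → (-9,10,9)
river: ρ → (9,8,-10)
river: ρ → (-10,12,7)
river: ρ → (7,16,-6)
river: ρ → (-6,20,1)
river: ρ → (1,20,-6)
river: ρ → (-6,16,7)
river: ρ → (7,12,-10)
river: ρ → (-10,8,9)
river: ρ → (9,10,-9)
river: ρ → (-9,8,10)
river: ρ → (10,12,-7)
river: ρ → (-7,16,6)
river: ρ → (6,20,-1)
river: ρ → (-1,20,6)
river: ρ → (6,16,-7)
river: ρ → (-7,12,10)
ρ-cycle length = 18 (tail of 1 descent step not counted)

18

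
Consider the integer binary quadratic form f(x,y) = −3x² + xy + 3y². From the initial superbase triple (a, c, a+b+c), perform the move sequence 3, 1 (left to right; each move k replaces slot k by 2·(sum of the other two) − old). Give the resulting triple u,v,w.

start (-3,3,1) = (f(1,0),f(0,1),f(1,1))
replace slot 3: 2·((-3)+3) − 1 = -1 → (-3,3,-1)
replace slot 1: 2·(3+(-1)) − (-3) = 7 → (7,3,-1)

7,3,-1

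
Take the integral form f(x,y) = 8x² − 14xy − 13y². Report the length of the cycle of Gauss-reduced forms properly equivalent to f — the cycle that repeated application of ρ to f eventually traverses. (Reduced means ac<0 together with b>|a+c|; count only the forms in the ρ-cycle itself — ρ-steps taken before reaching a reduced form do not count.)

D = 612, ⌊√D⌋ = 24
descent: ρ → (-13,14,8)  [lands on river]
river: ρ → (8,18,-9)
river: ρ → (-9,18,8)
river: ρ → (8,14,-13)
river: ρ → (-13,12,9)
river: ρ → (9,24,-1)
river: ρ → (-1,24,9)
river: ρ → (9,12,-13)
ρ-cycle length = 8 (tail of 1 descent step not counted)

8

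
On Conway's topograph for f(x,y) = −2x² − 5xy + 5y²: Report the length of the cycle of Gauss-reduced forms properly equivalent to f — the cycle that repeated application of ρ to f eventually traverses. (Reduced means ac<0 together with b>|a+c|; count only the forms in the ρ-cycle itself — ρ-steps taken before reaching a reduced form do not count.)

D = 65, ⌊√D⌋ = 8
descent: ρ → (5,5,-2)  [lands on river]
river: ρ → (-2,7,2)
river: ρ → (2,5,-5)
river: ρ → (-5,5,2)
river: ρ → (2,7,-2)
river: ρ → (-2,5,5)
ρ-cycle length = 6 (tail of 1 descent step not counted)

6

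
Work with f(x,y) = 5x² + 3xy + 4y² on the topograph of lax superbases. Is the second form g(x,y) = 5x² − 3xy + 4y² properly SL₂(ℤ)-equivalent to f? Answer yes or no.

D₁ = -71, D₂ = -71
f: flip: (5,3,4)→(4,-3,5)
f: reduced (well bottom): (4,-3,5) with a≤c, −a<b≤a
g: flip: (5,-3,4)→(4,3,5)
g: reduced (well bottom): (4,3,5) with a≤c, −a<b≤a
reduced forms (4, -3, 5) vs (4, 3, 5) ⇒ inequivalent

no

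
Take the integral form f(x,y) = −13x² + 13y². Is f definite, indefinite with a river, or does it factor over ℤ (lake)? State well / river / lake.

D = b²−4ac = 0² − 4·(-13)·13 = 676
D = 26² is a perfect square ⇒ form factors over ℤ ⇒ lakes

lake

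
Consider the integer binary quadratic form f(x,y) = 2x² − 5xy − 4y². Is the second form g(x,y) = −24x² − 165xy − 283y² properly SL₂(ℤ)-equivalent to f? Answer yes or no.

D₁ = 57, D₂ = 57
river cycle of f (length 6): (-4, 5, 2), (2, 7, -1), (-1, 7, 2), (2, 5, -4), (-4, 3, 3), (3, 3, -4)
river cycle of g (length 6): (-4, 5, 2), (2, 7, -1), (-1, 7, 2), (2, 5, -4), (-4, 3, 3), (3, 3, -4)
cycles coincide ⇒ equivalent

yes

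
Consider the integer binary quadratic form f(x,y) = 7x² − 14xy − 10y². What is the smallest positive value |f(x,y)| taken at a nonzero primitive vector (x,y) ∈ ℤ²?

descent: ρ → (-10,14,7)  [lands on river]
river: ρ → (7,14,-10)
river: ρ → (-10,6,11)
river: ρ → (11,16,-5)
river: ρ → (-5,14,14)
river: ρ → (14,14,-5)
river: ρ → (-5,16,11)
river: ρ → (11,6,-10)
closes: descent 1, river 8
min |a| on river = 5

5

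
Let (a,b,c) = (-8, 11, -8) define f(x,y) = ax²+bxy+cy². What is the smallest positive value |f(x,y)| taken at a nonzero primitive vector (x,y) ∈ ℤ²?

translate: b→5 (≡-11 mod 16), so (8,-11,8)→(8,5,5)
flip: (8,5,5)→(5,-5,8)
translate: b→5 (≡-5 mod 10), so (5,-5,8)→(5,5,8)
reduced (well bottom): (5,5,8) with a≤c, −a<b≤a
well minimum |f| = |-5| = 5 (negative-definite)

5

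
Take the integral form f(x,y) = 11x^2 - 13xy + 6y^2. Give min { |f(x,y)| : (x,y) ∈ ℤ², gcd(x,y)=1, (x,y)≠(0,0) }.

translate: b→9 (≡-13 mod 22), so (11,-13,6)→(11,9,4)
flip: (11,9,4)→(4,-9,11)
translate: b→-1 (≡-9 mod 8), so (4,-9,11)→(4,-1,6)
reduced (well bottom): (4,-1,6) with a≤c, −a<b≤a
well minimum = a = 4

4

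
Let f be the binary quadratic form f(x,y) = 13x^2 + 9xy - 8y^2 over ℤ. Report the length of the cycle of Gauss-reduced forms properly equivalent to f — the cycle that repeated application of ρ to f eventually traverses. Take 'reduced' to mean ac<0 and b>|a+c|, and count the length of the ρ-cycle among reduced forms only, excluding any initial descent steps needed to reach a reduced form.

D = 497, ⌊√D⌋ = 22
river: ρ → (-8,7,14)
river: ρ → (14,21,-1)
river: ρ → (-1,21,14)
river: ρ → (14,7,-8)
river: ρ → (-8,9,13)
river: ρ → (13,17,-4)
river: ρ → (-4,15,17)
river: ρ → (17,19,-2)
river: ρ → (-2,21,7)
river: ρ → (7,21,-2)
river: ρ → (-2,19,17)
river: ρ → (17,15,-4)
river: ρ → (-4,17,13)
river: ρ → (13,9,-8)
ρ-cycle length = 14 (tail of 0 descent steps not counted)

14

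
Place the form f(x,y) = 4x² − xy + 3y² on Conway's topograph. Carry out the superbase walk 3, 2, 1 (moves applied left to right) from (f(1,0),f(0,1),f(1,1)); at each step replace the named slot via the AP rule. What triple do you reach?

start (4,3,6) = (f(1,0),f(0,1),f(1,1))
replace slot 3: 2·(4+3) − 6 = 8 → (4,3,8)
replace slot 2: 2·(4+8) − 3 = 21 → (4,21,8)
replace slot 1: 2·(21+8) − 4 = 54 → (54,21,8)

54,21,8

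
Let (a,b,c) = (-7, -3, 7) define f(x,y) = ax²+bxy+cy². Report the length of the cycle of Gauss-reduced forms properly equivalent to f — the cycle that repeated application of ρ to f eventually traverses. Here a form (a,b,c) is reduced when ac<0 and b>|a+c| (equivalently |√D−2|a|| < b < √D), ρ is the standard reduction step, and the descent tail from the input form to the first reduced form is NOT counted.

D = 205, ⌊√D⌋ = 14
descent: ρ → (7,3,-7)  [lands on river]
river: ρ → (-7,11,3)
river: ρ → (3,13,-3)
river: ρ → (-3,11,7)
ρ-cycle length = 4 (tail of 1 descent step not counted)

4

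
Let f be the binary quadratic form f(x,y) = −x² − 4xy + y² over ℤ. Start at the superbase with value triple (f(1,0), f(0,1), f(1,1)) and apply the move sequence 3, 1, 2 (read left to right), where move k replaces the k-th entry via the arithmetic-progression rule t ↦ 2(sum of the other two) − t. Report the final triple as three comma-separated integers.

start (-1,1,-4) = (f(1,0),f(0,1),f(1,1))
replace slot 3: 2·((-1)+1) − (-4) = 4 → (-1,1,4)
replace slot 1: 2·(1+4) − (-1) = 11 → (11,1,4)
replace slot 2: 2·(11+4) − 1 = 29 → (11,29,4)

11,29,4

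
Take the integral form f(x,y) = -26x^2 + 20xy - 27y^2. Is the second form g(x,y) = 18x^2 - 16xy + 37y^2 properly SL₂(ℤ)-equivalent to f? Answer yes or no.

D₁ = -2408, D₂ = -2408
f is negative-definite; reduce −f:
−f: reduced (well bottom): (26,-20,27) with a≤c, −a<b≤a
flip sign back: reduced form of f is (-26,20,-27)
g: reduced (well bottom): (18,-16,37) with a≤c, −a<b≤a
reduced forms (-26, 20, -27) vs (18, -16, 37) ⇒ inequivalent

no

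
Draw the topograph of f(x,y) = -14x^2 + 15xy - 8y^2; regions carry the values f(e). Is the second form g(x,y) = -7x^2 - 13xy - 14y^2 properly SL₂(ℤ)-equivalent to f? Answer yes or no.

D₁ = -223, D₂ = -223
f is negative-definite; reduce −f:
−f: translate: b→13 (≡-15 mod 28), so (14,-15,8)→(14,13,7)
−f: flip: (14,13,7)→(7,-13,14)
−f: translate: b→1 (≡-13 mod 14), so (7,-13,14)→(7,1,8)
−f: reduced (well bottom): (7,1,8) with a≤c, −a<b≤a
flip sign back: reduced form of f is (-7,-1,-8)
g is negative-definite; reduce −g:
−g: translate: b→-1 (≡13 mod 14), so (7,13,14)→(7,-1,8)
−g: reduced (well bottom): (7,-1,8) with a≤c, −a<b≤a
flip sign back: reduced form of g is (-7,1,-8)
reduced forms (-7, -1, -8) vs (-7, 1, -8) ⇒ inequivalent

no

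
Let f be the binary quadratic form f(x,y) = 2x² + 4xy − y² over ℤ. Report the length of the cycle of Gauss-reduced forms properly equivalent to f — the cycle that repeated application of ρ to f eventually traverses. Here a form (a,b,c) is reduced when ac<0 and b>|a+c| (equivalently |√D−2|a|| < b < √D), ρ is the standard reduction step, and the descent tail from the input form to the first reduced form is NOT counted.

D = 24, ⌊√D⌋ = 4
river: ρ → (-1,4,2)
river: ρ → (2,4,-1)
ρ-cycle length = 2 (tail of 0 descent steps not counted)

2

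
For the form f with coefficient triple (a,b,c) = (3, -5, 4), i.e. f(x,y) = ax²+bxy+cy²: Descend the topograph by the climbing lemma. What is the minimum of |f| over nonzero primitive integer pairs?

translate: b→1 (≡-5 mod 6), so (3,-5,4)→(3,1,2)
flip: (3,1,2)→(2,-1,3)
reduced (well bottom): (2,-1,3) with a≤c, −a<b≤a
well minimum = a = 2

2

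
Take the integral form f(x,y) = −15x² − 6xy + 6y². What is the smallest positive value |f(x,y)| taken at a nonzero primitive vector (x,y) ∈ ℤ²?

descent: ρ → (6,18,-3)  [lands on river]
river: ρ → (-3,18,6)
closes: descent 1, river 2
min |a| on river = 3

3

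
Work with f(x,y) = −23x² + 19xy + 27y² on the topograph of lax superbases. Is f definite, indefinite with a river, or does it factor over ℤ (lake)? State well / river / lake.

D = b²−4ac = 19² − 4·(-23)·27 = 2845
D > 0 non-square ⇒ indefinite ⇒ periodic river

river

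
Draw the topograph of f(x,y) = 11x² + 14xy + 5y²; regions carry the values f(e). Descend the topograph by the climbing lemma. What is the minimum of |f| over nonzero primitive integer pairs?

translate: b→-8 (≡14 mod 22), so (11,14,5)→(11,-8,2)
flip: (11,-8,2)→(2,8,11)
translate: b→0 (≡8 mod 4), so (2,8,11)→(2,0,3)
reduced (well bottom): (2,0,3) with a≤c, −a<b≤a
well minimum = a = 2

2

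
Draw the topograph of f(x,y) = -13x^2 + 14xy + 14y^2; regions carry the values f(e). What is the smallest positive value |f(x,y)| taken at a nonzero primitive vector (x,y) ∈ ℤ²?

river: ρ → (14,14,-13)
river: ρ → (-13,12,15)
river: ρ → (15,18,-10)
river: ρ → (-10,22,11)
river: ρ → (11,22,-10)
river: ρ → (-10,18,15)
river: ρ → (15,12,-13)
river: ρ → (-13,14,14)
closes: descent 0, river 8
min |a| on river = 10

10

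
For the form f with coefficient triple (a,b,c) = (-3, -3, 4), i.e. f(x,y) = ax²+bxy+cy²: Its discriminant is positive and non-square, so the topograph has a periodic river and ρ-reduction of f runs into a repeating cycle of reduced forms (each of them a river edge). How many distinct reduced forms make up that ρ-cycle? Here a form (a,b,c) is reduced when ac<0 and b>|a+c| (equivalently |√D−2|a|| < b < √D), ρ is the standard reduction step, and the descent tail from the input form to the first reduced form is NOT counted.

D = 57, ⌊√D⌋ = 7
descent: ρ → (4,3,-3)  [lands on river]
river: ρ → (-3,3,4)
river: ρ → (4,5,-2)
river: ρ → (-2,7,1)
river: ρ → (1,7,-2)
river: ρ → (-2,5,4)
ρ-cycle length = 6 (tail of 1 descent step not counted)

6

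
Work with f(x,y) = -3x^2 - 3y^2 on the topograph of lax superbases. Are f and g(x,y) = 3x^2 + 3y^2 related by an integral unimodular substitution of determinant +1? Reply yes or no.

D₁ = -36, D₂ = -36
f is negative-definite; reduce −f:
−f: reduced (well bottom): (3,0,3) with a≤c, −a<b≤a
flip sign back: reduced form of f is (-3,0,-3)
g: reduced (well bottom): (3,0,3) with a≤c, −a<b≤a
reduced forms (-3, 0, -3) vs (3, 0, 3) ⇒ inequivalent

no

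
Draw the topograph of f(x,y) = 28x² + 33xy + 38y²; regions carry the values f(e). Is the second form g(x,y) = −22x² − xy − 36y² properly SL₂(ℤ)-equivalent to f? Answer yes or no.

D₁ = -3167, D₂ = -3167
f: translate: b→-23 (≡33 mod 56), so (28,33,38)→(28,-23,33)
f: reduced (well bottom): (28,-23,33) with a≤c, −a<b≤a
g is negative-definite; reduce −g:
−g: reduced (well bottom): (22,1,36) with a≤c, −a<b≤a
flip sign back: reduced form of g is (-22,-1,-36)
reduced forms (28, -23, 33) vs (-22, -1, -36) ⇒ inequivalent

no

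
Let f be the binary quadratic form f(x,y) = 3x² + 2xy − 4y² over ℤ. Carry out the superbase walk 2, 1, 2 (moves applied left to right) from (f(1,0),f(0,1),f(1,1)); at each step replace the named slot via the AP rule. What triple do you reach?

start (3,-4,1) = (f(1,0),f(0,1),f(1,1))
replace slot 2: 2·(3+1) − (-4) = 12 → (3,12,1)
replace slot 1: 2·(12+1) − 3 = 23 → (23,12,1)
replace slot 2: 2·(23+1) − 12 = 36 → (23,36,1)

23,36,1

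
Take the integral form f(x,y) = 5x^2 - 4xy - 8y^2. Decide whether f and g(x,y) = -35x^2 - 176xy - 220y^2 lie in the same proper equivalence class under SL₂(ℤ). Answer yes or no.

D₁ = 176, D₂ = 176
river cycle of f (length 8): (-8, 4, 5), (5, 6, -7), (-7, 8, 4), (4, 8, -7), (-7, 6, 5), (5, 4, -8), (-8, 12, 1), (1, 12, -8)
river cycle of g (length 8): (-7, 8, 4), (4, 8, -7), (-7, 6, 5), (5, 4, -8), (-8, 12, 1), (1, 12, -8), (-8, 4, 5), (5, 6, -7)
cycles coincide ⇒ equivalent

yes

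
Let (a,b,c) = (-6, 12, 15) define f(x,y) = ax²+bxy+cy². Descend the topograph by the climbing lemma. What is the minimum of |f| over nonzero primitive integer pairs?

river: ρ → (15,18,-3)
river: ρ → (-3,18,15)
river: ρ → (15,12,-6)
river: ρ → (-6,12,15)
closes: descent 0, river 4
min |a| on river = 3

3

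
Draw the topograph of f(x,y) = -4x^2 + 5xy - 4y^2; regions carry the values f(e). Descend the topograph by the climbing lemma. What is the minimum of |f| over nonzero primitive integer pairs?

translate: b→3 (≡-5 mod 8), so (4,-5,4)→(4,3,3)
flip: (4,3,3)→(3,-3,4)
translate: b→3 (≡-3 mod 6), so (3,-3,4)→(3,3,4)
reduced (well bottom): (3,3,4) with a≤c, −a<b≤a
well minimum |f| = |-3| = 3 (negative-definite)

3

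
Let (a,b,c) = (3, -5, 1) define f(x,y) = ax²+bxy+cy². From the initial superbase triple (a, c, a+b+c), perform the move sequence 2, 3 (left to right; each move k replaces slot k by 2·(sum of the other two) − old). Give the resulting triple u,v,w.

start (3,1,-1) = (f(1,0),f(0,1),f(1,1))
replace slot 2: 2·(3+(-1)) − 1 = 3 → (3,3,-1)
replace slot 3: 2·(3+3) − (-1) = 13 → (3,3,13)

3,3,13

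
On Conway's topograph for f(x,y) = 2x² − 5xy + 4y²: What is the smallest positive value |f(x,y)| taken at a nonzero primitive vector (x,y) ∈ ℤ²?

translate: b→-1 (≡-5 mod 4), so (2,-5,4)→(2,-1,1)
flip: (2,-1,1)→(1,1,2)
reduced (well bottom): (1,1,2) with a≤c, −a<b≤a
well minimum = a = 1

1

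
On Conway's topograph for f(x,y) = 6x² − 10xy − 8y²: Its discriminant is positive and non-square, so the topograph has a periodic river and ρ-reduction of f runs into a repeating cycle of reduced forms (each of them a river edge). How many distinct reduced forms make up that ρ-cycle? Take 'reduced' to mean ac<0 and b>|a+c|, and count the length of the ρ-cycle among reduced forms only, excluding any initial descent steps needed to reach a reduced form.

D = 292, ⌊√D⌋ = 17
descent: ρ → (-8,10,6)  [lands on river]
river: ρ → (6,14,-4)
river: ρ → (-4,10,12)
river: ρ → (12,14,-2)
river: ρ → (-2,14,12)
river: ρ → (12,10,-4)
river: ρ → (-4,14,6)
river: ρ → (6,10,-8)
river: ρ → (-8,6,8)
river: ρ → (8,10,-6)
river: ρ → (-6,14,4)
river: ρ → (4,10,-12)
river: ρ → (-12,14,2)
river: ρ → (2,14,-12)
river: ρ → (-12,10,4)
river: ρ → (4,14,-6)
river: ρ → (-6,10,8)
river: ρ → (8,6,-8)
ρ-cycle length = 18 (tail of 1 descent step not counted)

18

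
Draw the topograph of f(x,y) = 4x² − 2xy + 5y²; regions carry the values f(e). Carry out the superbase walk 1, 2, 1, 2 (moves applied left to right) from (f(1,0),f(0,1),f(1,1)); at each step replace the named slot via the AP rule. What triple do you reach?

start (4,5,7) = (f(1,0),f(0,1),f(1,1))
replace slot 1: 2·(5+7) − 4 = 20 → (20,5,7)
replace slot 2: 2·(20+7) − 5 = 49 → (20,49,7)
replace slot 1: 2·(49+7) − 20 = 92 → (92,49,7)
replace slot 2: 2·(92+7) − 49 = 149 → (92,149,7)

92,149,7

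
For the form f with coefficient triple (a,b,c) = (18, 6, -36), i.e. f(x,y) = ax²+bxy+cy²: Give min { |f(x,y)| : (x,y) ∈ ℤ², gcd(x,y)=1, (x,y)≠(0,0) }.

descent: ρ → (-36,-6,18)
descent: ρ → (18,42,-12)  [lands on river]
river: ρ → (-12,30,36)
river: ρ → (36,42,-6)
river: ρ → (-6,42,36)
river: ρ → (36,30,-12)
river: ρ → (-12,42,18)
river: ρ → (18,30,-24)
river: ρ → (-24,18,24)
river: ρ → (24,30,-18)
river: ρ → (-18,42,12)
river: ρ → (12,30,-36)
river: ρ → (-36,42,6)
river: ρ → (6,42,-36)
river: ρ → (-36,30,12)
river: ρ → (12,42,-18)
river: ρ → (-18,30,24)
river: ρ → (24,18,-24)
river: ρ → (-24,30,18)
closes: descent 2, river 18
min |a| on river = 6

6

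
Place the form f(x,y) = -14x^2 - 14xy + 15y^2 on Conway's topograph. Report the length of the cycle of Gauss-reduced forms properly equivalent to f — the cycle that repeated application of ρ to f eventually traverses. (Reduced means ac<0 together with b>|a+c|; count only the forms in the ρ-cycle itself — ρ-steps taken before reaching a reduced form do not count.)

D = 1036, ⌊√D⌋ = 32
descent: ρ → (15,14,-14)  [lands on river]
river: ρ → (-14,14,15)
river: ρ → (15,16,-13)
river: ρ → (-13,10,18)
river: ρ → (18,26,-5)
river: ρ → (-5,24,23)
river: ρ → (23,22,-6)
river: ρ → (-6,26,15)
river: ρ → (15,4,-17)
river: ρ → (-17,30,2)
river: ρ → (2,30,-17)
river: ρ → (-17,4,15)
river: ρ → (15,26,-6)
river: ρ → (-6,22,23)
river: ρ → (23,24,-5)
river: ρ → (-5,26,18)
river: ρ → (18,10,-13)
river: ρ → (-13,16,15)
ρ-cycle length = 18 (tail of 1 descent step not counted)

18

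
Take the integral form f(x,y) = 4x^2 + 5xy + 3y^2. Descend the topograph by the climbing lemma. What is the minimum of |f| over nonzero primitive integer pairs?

translate: b→-3 (≡5 mod 8), so (4,5,3)→(4,-3,2)
flip: (4,-3,2)→(2,3,4)
translate: b→-1 (≡3 mod 4), so (2,3,4)→(2,-1,3)
reduced (well bottom): (2,-1,3) with a≤c, −a<b≤a
well minimum = a = 2

2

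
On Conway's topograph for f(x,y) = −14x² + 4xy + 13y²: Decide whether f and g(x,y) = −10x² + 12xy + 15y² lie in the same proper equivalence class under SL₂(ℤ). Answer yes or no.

D₁ = 744, D₂ = 744
river cycle of f (length 10): (13, 22, -5), (-5, 18, 21), (21, 24, -2), (-2, 24, 21), (21, 18, -5), (-5, 22, 13), (13, 4, -14), (-14, 24, 3), (3, 24, -14), (-14, 4, 13)
river cycle of g (length 10): (15, 18, -7), (-7, 24, 6), (6, 24, -7), (-7, 18, 15), (15, 12, -10), (-10, 8, 17), (17, 26, -1), (-1, 26, 17), (17, 8, -10), (-10, 12, 15)
cycles differ ⇒ inequivalent

no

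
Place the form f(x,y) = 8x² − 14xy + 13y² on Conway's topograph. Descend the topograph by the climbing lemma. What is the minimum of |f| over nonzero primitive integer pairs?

translate: b→2 (≡-14 mod 16), so (8,-14,13)→(8,2,7)
flip: (8,2,7)→(7,-2,8)
reduced (well bottom): (7,-2,8) with a≤c, −a<b≤a
well minimum = a = 7

7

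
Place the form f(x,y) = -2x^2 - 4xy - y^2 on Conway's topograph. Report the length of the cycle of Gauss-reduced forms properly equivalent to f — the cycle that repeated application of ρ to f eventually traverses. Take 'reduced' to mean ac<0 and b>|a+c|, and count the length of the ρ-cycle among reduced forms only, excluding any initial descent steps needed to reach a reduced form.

D = 8, ⌊√D⌋ = 2
descent: ρ → (-1,2,1)  [lands on river]
river: ρ → (1,2,-1)
ρ-cycle length = 2 (tail of 1 descent step not counted)

2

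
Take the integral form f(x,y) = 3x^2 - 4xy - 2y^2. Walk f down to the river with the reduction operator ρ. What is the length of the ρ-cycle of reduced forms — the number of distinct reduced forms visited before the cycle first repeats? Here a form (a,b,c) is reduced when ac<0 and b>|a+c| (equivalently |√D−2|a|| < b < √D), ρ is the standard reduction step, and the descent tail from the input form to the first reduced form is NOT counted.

D = 40, ⌊√D⌋ = 6
descent: ρ → (-2,4,3)  [lands on river]
river: ρ → (3,2,-3)
river: ρ → (-3,4,2)
river: ρ → (2,4,-3)
river: ρ → (-3,2,3)
river: ρ → (3,4,-2)
ρ-cycle length = 6 (tail of 1 descent step not counted)

6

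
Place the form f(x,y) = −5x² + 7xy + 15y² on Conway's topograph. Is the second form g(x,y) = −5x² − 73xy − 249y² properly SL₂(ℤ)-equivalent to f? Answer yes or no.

D₁ = 349, D₂ = 349
river cycle of f (length 18): (-5, 17, 3), (3, 13, -15), (-15, 17, 1), (1, 17, -15), (-15, 13, 3), (3, 17, -5), (-5, 13, 9), (9, 5, -9), (-9, 13, 5), (5, 17, -3), … (8 more)
river cycle of g (length 18): (-5, 17, 3), (3, 13, -15), (-15, 17, 1), (1, 17, -15), (-15, 13, 3), (3, 17, -5), (-5, 13, 9), (9, 5, -9), (-9, 13, 5), (5, 17, -3), … (8 more)
cycles coincide ⇒ equivalent

yes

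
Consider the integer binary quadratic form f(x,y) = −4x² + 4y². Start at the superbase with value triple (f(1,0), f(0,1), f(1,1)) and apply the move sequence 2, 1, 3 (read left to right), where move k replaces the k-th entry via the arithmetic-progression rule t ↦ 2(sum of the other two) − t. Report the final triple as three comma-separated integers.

start (-4,4,0) = (f(1,0),f(0,1),f(1,1))
replace slot 2: 2·((-4)+0) − 4 = -12 → (-4,-12,0)
replace slot 1: 2·((-12)+0) − (-4) = -20 → (-20,-12,0)
replace slot 3: 2·((-20)+(-12)) − 0 = -64 → (-20,-12,-64)

-20,-12,-64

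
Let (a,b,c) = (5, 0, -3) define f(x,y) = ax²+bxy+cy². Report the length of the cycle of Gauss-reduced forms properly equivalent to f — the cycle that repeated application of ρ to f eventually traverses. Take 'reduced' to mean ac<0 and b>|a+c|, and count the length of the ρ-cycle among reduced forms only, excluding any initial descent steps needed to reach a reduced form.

D = 60, ⌊√D⌋ = 7
descent: ρ → (-3,6,2)  [lands on river]
river: ρ → (2,6,-3)
ρ-cycle length = 2 (tail of 1 descent step not counted)

2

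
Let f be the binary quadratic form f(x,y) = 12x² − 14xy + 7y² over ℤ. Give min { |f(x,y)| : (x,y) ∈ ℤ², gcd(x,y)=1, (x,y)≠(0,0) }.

translate: b→10 (≡-14 mod 24), so (12,-14,7)→(12,10,5)
flip: (12,10,5)→(5,-10,12)
translate: b→0 (≡-10 mod 10), so (5,-10,12)→(5,0,7)
reduced (well bottom): (5,0,7) with a≤c, −a<b≤a
well minimum = a = 5

5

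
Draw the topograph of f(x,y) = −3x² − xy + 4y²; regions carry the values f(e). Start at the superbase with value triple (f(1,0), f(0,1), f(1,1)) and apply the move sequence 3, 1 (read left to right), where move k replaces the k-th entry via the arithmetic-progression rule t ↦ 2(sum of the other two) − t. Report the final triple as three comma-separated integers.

start (-3,4,0) = (f(1,0),f(0,1),f(1,1))
replace slot 3: 2·((-3)+4) − 0 = 2 → (-3,4,2)
replace slot 1: 2·(4+2) − (-3) = 15 → (15,4,2)

15,4,2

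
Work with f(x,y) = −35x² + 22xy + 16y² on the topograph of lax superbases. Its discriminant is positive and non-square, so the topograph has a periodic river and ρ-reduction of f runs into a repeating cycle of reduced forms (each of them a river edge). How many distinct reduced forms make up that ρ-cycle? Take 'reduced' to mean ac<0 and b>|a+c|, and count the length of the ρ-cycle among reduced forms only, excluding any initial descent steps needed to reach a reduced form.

D = 2724, ⌊√D⌋ = 52
river: ρ → (16,42,-15)
river: ρ → (-15,48,7)
river: ρ → (7,50,-8)
river: ρ → (-8,46,19)
river: ρ → (19,30,-24)
river: ρ → (-24,18,25)
river: ρ → (25,32,-17)
river: ρ → (-17,36,21)
river: ρ → (21,48,-5)
river: ρ → (-5,52,1)
river: ρ → (1,52,-5)
river: ρ → (-5,48,21)
river: ρ → (21,36,-17)
river: ρ → (-17,32,25)
river: ρ → (25,18,-24)
river: ρ → (-24,30,19)
river: ρ → (19,46,-8)
river: ρ → (-8,50,7)
river: ρ → (7,48,-15)
river: ρ → (-15,42,16)
river: ρ → (16,22,-35)
river: ρ → (-35,48,3)
river: ρ → (3,48,-35)
river: ρ → (-35,22,16)
ρ-cycle length = 24 (tail of 0 descent steps not counted)

24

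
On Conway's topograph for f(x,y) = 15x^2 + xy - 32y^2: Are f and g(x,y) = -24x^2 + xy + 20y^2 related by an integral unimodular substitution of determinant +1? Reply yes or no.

D₁ = 1921, D₂ = 1921
river cycle of f (length 58): (15, 31, -16), (-16, 33, 13), (13, 19, -30), (-30, 41, 2), (2, 43, -9), (-9, 29, 30), (30, 31, -8), (-8, 33, 26), (26, 19, -15), (-15, 41, 4), … (48 more)
river cycle of g (length 58): (20, 39, -5), (-5, 41, 12), (12, 31, -20), (-20, 9, 23), (23, 37, -6), (-6, 35, 29), (29, 23, -12), (-12, 25, 27), (27, 29, -10), (-10, 31, 24), … (48 more)
cycles differ ⇒ inequivalent

no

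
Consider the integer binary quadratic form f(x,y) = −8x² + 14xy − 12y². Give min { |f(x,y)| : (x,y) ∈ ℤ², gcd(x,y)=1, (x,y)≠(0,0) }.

translate: b→2 (≡-14 mod 16), so (8,-14,12)→(8,2,6)
flip: (8,2,6)→(6,-2,8)
reduced (well bottom): (6,-2,8) with a≤c, −a<b≤a
well minimum |f| = |-6| = 6 (negative-definite)

6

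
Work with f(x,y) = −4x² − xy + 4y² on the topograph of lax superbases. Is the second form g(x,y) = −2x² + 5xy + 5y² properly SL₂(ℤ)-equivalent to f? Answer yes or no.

D₁ = 65, D₂ = 65
river cycle of f (length 6): (4, 1, -4), (-4, 7, 1), (1, 7, -4), (-4, 1, 4), (4, 7, -1), (-1, 7, 4)
river cycle of g (length 6): (5, 5, -2), (-2, 7, 2), (2, 5, -5), (-5, 5, 2), (2, 7, -2), (-2, 5, 5)
cycles differ ⇒ inequivalent

no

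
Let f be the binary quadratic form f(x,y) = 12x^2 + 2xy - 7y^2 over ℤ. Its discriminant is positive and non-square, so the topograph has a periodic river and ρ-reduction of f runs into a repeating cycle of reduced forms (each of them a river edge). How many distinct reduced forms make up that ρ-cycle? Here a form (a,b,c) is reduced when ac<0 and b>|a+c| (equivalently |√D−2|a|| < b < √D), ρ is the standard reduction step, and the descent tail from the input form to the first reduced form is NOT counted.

D = 340, ⌊√D⌋ = 18
descent: ρ → (-7,12,7)  [lands on river]
river: ρ → (7,16,-3)
river: ρ → (-3,14,12)
river: ρ → (12,10,-5)
river: ρ → (-5,10,12)
river: ρ → (12,14,-3)
river: ρ → (-3,16,7)
river: ρ → (7,12,-7)
river: ρ → (-7,16,3)
river: ρ → (3,14,-12)
river: ρ → (-12,10,5)
river: ρ → (5,10,-12)
river: ρ → (-12,14,3)
river: ρ → (3,16,-7)
ρ-cycle length = 14 (tail of 1 descent step not counted)

14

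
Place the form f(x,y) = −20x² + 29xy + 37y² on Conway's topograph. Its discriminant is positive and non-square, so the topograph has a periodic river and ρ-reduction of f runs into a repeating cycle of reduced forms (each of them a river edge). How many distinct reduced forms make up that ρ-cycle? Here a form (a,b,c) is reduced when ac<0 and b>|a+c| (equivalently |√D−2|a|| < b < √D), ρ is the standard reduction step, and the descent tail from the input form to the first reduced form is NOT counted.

D = 3801, ⌊√D⌋ = 61
river: ρ → (37,45,-12)
river: ρ → (-12,51,25)
river: ρ → (25,49,-14)
river: ρ → (-14,35,46)
river: ρ → (46,57,-3)
river: ρ → (-3,57,46)
river: ρ → (46,35,-14)
river: ρ → (-14,49,25)
river: ρ → (25,51,-12)
river: ρ → (-12,45,37)
river: ρ → (37,29,-20)
river: ρ → (-20,51,15)
river: ρ → (15,39,-38)
river: ρ → (-38,37,16)
river: ρ → (16,59,-5)
river: ρ → (-5,61,4)
river: ρ → (4,59,-20)
river: ρ → (-20,61,1)
river: ρ → (1,61,-20)
river: ρ → (-20,59,4)
river: ρ → (4,61,-5)
river: ρ → (-5,59,16)
river: ρ → (16,37,-38)
river: ρ → (-38,39,15)
river: ρ → (15,51,-20)
river: ρ → (-20,29,37)
ρ-cycle length = 26 (tail of 0 descent steps not counted)

26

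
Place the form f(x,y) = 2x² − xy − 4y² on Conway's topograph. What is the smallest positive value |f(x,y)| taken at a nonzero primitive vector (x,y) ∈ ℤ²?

descent: ρ → (-4,1,2)
descent: ρ → (2,3,-3)  [lands on river]
river: ρ → (-3,3,2)
river: ρ → (2,5,-1)
river: ρ → (-1,5,2)
closes: descent 2, river 4
min |a| on river = 1

1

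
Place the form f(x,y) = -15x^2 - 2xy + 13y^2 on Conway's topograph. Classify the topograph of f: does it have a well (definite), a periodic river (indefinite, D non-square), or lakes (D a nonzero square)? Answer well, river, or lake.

D = b²−4ac = (-2)² − 4·(-15)·13 = 784
D = 28² is a perfect square ⇒ form factors over ℤ ⇒ lakes

lake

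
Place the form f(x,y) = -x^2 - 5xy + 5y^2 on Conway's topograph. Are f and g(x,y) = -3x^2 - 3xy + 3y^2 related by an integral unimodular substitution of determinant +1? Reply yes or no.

D₁ = 45, D₂ = 45
river cycle of f (length 2): (5, 5, -1), (-1, 5, 5)
river cycle of g (length 2): (3, 3, -3), (-3, 3, 3)
cycles differ ⇒ inequivalent

no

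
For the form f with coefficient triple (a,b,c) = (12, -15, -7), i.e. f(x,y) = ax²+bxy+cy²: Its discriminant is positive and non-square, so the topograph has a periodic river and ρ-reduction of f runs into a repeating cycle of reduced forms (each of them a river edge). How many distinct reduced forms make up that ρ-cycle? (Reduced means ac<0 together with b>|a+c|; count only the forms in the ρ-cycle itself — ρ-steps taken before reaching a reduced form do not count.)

D = 561, ⌊√D⌋ = 23
descent: ρ → (-7,15,12)  [lands on river]
river: ρ → (12,9,-10)
river: ρ → (-10,11,11)
river: ρ → (11,11,-10)
river: ρ → (-10,9,12)
river: ρ → (12,15,-7)
river: ρ → (-7,13,14)
river: ρ → (14,15,-6)
river: ρ → (-6,21,5)
river: ρ → (5,19,-10)
river: ρ → (-10,21,3)
river: ρ → (3,21,-10)
river: ρ → (-10,19,5)
river: ρ → (5,21,-6)
river: ρ → (-6,15,14)
river: ρ → (14,13,-7)
ρ-cycle length = 16 (tail of 1 descent step not counted)

16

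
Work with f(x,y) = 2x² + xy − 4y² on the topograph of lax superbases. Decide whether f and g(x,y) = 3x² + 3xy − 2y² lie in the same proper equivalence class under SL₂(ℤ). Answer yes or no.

D₁ = 33, D₂ = 33
river cycle of f (length 4): (2, 5, -1), (-1, 5, 2), (2, 3, -3), (-3, 3, 2)
river cycle of g (length 4): (-2, 5, 1), (1, 5, -2), (-2, 3, 3), (3, 3, -2)
cycles differ ⇒ inequivalent

no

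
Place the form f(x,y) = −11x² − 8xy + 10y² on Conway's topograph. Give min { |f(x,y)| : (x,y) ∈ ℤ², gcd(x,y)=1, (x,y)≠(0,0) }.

descent: ρ → (10,8,-11)  [lands on river]
river: ρ → (-11,14,7)
river: ρ → (7,14,-11)
river: ρ → (-11,8,10)
river: ρ → (10,12,-9)
river: ρ → (-9,6,13)
river: ρ → (13,20,-2)
river: ρ → (-2,20,13)
river: ρ → (13,6,-9)
river: ρ → (-9,12,10)
closes: descent 1, river 10
min |a| on river = 2

2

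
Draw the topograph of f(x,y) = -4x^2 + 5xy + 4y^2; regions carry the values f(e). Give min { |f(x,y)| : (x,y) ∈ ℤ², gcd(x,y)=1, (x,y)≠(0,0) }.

river: ρ → (4,3,-5)
river: ρ → (-5,7,2)
river: ρ → (2,9,-1)
river: ρ → (-1,9,2)
river: ρ → (2,7,-5)
river: ρ → (-5,3,4)
river: ρ → (4,5,-4)
river: ρ → (-4,3,5)
river: ρ → (5,7,-2)
river: ρ → (-2,9,1)
river: ρ → (1,9,-2)
river: ρ → (-2,7,5)
river: ρ → (5,3,-4)
river: ρ → (-4,5,4)
closes: descent 0, river 14
min |a| on river = 1

1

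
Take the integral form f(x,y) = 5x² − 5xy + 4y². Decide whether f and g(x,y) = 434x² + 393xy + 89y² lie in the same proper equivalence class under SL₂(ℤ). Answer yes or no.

D₁ = -55, D₂ = -55
f: translate: b→5 (≡-5 mod 10), so (5,-5,4)→(5,5,4)
f: flip: (5,5,4)→(4,-5,5)
f: translate: b→3 (≡-5 mod 8), so (4,-5,5)→(4,3,4)
f: reduced (well bottom): (4,3,4) with a≤c, −a<b≤a
g: flip: (434,393,89)→(89,-393,434)
g: translate: b→-37 (≡-393 mod 178), so (89,-393,434)→(89,-37,4)
g: flip: (89,-37,4)→(4,37,89)
g: translate: b→-3 (≡37 mod 8), so (4,37,89)→(4,-3,4)
g: flip: (4,-3,4)→(4,3,4)
g: reduced (well bottom): (4,3,4) with a≤c, −a<b≤a
reduced forms (4, 3, 4) vs (4, 3, 4) ⇒ equivalent

yes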